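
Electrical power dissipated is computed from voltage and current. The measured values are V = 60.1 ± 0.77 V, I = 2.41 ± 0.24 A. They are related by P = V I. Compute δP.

14.5 W

Each factor contributes (exponent × relative error)² to (δP/P)²:
  (1·δV/V)² = (1×0.0128)² = 0.000164;  (1·δI/I)² = (1×0.0996)² = 0.00992
δP/P = √(0.0101) = 0.100
P = 145 W, so δP = 0.100 × 145 = 14.5 W.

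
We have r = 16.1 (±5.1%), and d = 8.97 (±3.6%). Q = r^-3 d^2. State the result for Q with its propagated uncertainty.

0.0193 ± 0.00326

Since Q is a product/quotient, work with relative uncertainties:
  (-3·δr/r)² = (-3×0.0510)² = 0.0234;  (2·δd/d)² = (2×0.0360)² = 0.00518
δQ/Q = √(0.0286) = 0.169
Q = 0.0193, so δQ = 0.169 × 0.0193 = 0.00326.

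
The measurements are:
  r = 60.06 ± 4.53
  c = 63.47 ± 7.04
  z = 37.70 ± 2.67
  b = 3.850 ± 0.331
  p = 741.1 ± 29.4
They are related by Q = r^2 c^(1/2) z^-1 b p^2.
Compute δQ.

Each factor contributes (exponent × relative error)² to (δQ/Q)²:
  (2·δr/r)² = (2×0.0754)² = 0.0228;  (½·δc/c)² = (0.5×0.111)² = 0.00308;  (-1·δz/z)² = (-1×0.0708)² = 0.00502;  (1·δb/b)² = (1×0.0860)² = 0.00739;  (2·δp/p)² = (2×0.0397)² = 0.00630
δQ/Q = √(0.0445) = 0.211
Q = 1.612e+09, so δQ = 0.211 × 1.612e+09 = 3.4e+08.

3.4e+08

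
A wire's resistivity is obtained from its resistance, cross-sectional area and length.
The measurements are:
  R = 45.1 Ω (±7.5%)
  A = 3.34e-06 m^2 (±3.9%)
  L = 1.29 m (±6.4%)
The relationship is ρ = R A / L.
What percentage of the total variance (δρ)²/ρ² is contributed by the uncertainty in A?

(δρ/ρ)² = (1·δR/R)² + (1·δA/A)² + (-1·δL/L)²
  R term: (1×0.0750)² = 0.00562
  A term: (1×0.0390)² = 0.00152
  L term: (-1×0.0640)² = 0.00410
Total = 0.0112. Share from A = 0.00152/0.0112 = 0.135.

13.5%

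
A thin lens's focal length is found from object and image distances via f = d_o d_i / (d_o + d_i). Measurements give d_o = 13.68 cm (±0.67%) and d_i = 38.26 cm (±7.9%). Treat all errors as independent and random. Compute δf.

0.215 cm

∂f/∂d_o = (d_i/(d_o+d_i))² = 0.543;  ∂f/∂d_i = (d_o/(d_o+d_i))² = 0.0694
δf = √((∂f/∂d_o · δd_o)² + (∂f/∂d_i · δd_i)²) = √(0.00247 + 0.0440) = 0.215 cm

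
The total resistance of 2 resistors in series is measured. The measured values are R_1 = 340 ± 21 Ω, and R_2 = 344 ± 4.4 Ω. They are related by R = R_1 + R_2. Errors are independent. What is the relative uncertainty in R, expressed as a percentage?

3.14%

R is a linear combination, so absolute uncertainties add in quadrature:
  (δR_1)² = 441;  (δR_2)² = 19.4
δR = √(460) = 21.5 Ω
R = 684 Ω, so δR/R = 21.5/684 = 0.0314.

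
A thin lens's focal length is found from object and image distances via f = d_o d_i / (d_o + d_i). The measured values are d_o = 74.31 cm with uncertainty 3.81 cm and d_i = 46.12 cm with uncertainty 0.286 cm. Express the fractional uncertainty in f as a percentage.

∂f/∂d_o = (d_i/(d_o+d_i))² = 0.147;  ∂f/∂d_i = (d_o/(d_o+d_i))² = 0.381
δf = √((∂f/∂d_o · δd_o)² + (∂f/∂d_i · δd_i)²) = √(0.312 + 0.0119) = 0.569 cm
f = 28.46 cm, so δf/f = 0.569/28.46 = 0.0200.

2.00%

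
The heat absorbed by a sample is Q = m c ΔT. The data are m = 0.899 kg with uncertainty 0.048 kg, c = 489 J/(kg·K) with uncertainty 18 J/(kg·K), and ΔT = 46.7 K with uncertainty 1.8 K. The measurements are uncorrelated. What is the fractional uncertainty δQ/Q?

0.0754

Products/powers → add relative errors in quadrature, weighted by exponent:
  (1·δm/m)² = (1×0.0534)² = 0.00285;  (1·δc/c)² = (1×0.0368)² = 0.00135;  (1·δΔT/ΔT)² = (1×0.0385)² = 0.00149
δQ/Q = √(0.00569) = 0.0754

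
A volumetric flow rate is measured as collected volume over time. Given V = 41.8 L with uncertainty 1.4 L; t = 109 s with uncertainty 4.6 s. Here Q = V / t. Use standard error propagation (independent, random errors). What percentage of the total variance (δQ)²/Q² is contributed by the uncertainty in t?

(δQ/Q)² = (1·δV/V)² + (-1·δt/t)²
  V term: (1×0.0335)² = 0.00112
  t term: (-1×0.0422)² = 0.00178
Total = 0.00290. Share from t = 0.00178/0.00290 = 0.614.

61.4%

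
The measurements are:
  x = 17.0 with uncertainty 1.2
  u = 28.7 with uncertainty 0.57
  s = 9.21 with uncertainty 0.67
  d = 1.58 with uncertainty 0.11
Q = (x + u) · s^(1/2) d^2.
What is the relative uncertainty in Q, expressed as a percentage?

Let w = x + u = 45.7. δw = √(δx² + δu²) = √(1.44 + 0.325) = 1.33, so δw/w = 0.0291.
Q is then a monomial in w, s, d:
δQ/Q = √((δw/w)² + (½·δs/s)² + (2·δd/d)²) = √(0.000845 + 0.00132 + 0.0194) = 0.147

14.7%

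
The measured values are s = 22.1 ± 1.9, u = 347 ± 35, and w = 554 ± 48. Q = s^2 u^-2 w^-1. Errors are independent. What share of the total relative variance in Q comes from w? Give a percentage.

9.65%

(δQ/Q)² = (2·δs/s)² + (-2·δu/u)² + (-1·δw/w)²
  s term: (2×0.0860)² = 0.0296
  u term: (-2×0.101)² = 0.0407
  w term: (-1×0.0866)² = 0.00751
Total = 0.0778. Share from w = 0.00751/0.0778 = 0.0965.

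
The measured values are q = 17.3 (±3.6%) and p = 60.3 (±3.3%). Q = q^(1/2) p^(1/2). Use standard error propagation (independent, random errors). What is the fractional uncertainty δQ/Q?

Q is a product of powers, so relative uncertainties combine in quadrature:
  (½·δq/q)² = (0.5×0.0360)² = 0.000324;  (½·δp/p)² = (0.5×0.0330)² = 0.000272
δQ/Q = √(0.000596) = 0.0244

0.0244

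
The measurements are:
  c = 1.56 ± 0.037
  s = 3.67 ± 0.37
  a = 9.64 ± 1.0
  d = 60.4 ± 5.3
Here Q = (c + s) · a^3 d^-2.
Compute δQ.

Let u = c + s = 5.23. δu = √(δc² + δs²) = √(0.00137 + 0.137) = 0.372, so δu/u = 0.0711.
Q is then a monomial in u, a, d:
δQ/Q = √((δu/u)² + (3·δa/a)² + (-2·δd/d)²) = √(0.00506 + 0.0968 + 0.0308) = 0.364
Q = 1.28, so δQ = 0.364 × 1.28 = 0.468.

0.468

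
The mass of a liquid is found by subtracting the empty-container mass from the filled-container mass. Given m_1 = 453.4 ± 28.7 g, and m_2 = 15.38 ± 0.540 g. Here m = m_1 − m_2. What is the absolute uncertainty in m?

28.7 g

Sums and differences: (δm)² = Σ (cᵢ δxᵢ)².
  (δm_1)² = 824;  (δm_2)² = 0.292
δm = √(824) = 28.7 g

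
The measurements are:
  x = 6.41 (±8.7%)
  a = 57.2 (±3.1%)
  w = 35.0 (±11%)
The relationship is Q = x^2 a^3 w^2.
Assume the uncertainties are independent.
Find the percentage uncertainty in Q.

29.6%

Each factor contributes (exponent × relative error)² to (δQ/Q)²:
  (2·δx/x)² = (2×0.0870)² = 0.0303;  (3·δa/a)² = (3×0.0310)² = 0.00865;  (2·δw/w)² = (2×0.110)² = 0.0484
δQ/Q = √(0.0873) = 0.296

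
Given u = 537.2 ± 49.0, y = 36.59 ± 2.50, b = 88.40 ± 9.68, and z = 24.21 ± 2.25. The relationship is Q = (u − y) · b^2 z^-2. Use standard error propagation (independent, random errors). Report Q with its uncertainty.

Let w = u − y = 500.6. δw = √(δu² + δy²) = √(2400 + 6.25) = 49.1, so δw/w = 0.0980.
Q is then a monomial in w, b, z:
δQ/Q = √((δw/w)² + (2·δb/b)² + (-2·δz/z)²) = √(0.00961 + 0.0480 + 0.0345) = 0.304
Q = 6674, so δQ = 0.304 × 6674 = 2030.

6674 ± 2030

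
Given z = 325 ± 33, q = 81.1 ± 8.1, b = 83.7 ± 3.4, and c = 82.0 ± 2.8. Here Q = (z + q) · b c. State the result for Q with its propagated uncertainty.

(2.79 ± 0.276) × 10^6

Let u = z + q = 406. δu = √(δz² + δq²) = √(1090 + 65.6) = 34.0, so δu/u = 0.0837.
Q is then a monomial in u, b, c:
δQ/Q = √((δu/u)² + (1·δb/b)² + (1·δc/c)²) = √(0.00700 + 0.00165 + 0.00117) = 0.0991
Q = 2.79e+06, so δQ = 0.0991 × 2.79e+06 = 2.76e+05.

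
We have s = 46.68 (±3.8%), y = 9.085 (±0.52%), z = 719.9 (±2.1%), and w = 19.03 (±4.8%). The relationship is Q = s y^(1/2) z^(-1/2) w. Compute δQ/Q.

Q is a product of powers, so relative uncertainties combine in quadrature:
  (1·δs/s)² = (1×0.0380)² = 0.00144;  (½·δy/y)² = (0.5×0.00520)² = 6.76e-06;  (−½·δz/z)² = (-0.5×0.0210)² = 0.000110;  (1·δw/w)² = (1×0.0480)² = 0.00230
δQ/Q = √(0.00387) = 0.0622

0.0622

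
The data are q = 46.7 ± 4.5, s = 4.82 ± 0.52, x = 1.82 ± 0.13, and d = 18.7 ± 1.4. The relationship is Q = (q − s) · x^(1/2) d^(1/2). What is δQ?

Let u = q − s = 41.9. δu = √(δq² + δs²) = √(20.2 + 0.270) = 4.53, so δu/u = 0.108.
Q is then a monomial in u, x, d:
δQ/Q = √((δu/u)² + (½·δx/x)² + (½·δd/d)²) = √(0.0117 + 0.00128 + 0.00140) = 0.120
Q = 244, so δQ = 0.120 × 244 = 29.3.

29.3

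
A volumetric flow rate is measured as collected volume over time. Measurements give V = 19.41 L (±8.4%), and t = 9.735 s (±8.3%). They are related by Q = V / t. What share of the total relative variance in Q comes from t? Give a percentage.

(δQ/Q)² = (1·δV/V)² + (-1·δt/t)²
  V term: (1×0.0840)² = 0.00706
  t term: (-1×0.0830)² = 0.00689
Total = 0.0139. Share from t = 0.00689/0.0139 = 0.494.

49.4%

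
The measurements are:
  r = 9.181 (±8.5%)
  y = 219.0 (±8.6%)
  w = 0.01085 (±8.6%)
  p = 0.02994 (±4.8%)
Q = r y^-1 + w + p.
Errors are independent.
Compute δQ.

Let h = r·y^-1 = 0.04192. δh/h = √((1·δr/r)² + (-1·δy/y)²) = √(0.00723 + 0.00740) = 0.121, so δh = 0.00507.
Q = h + w + p: δQ = √(δh² + δw² + δp²) = √(2.57e-05 + 8.71e-07 + 2.07e-06) = 0.00535

0.00535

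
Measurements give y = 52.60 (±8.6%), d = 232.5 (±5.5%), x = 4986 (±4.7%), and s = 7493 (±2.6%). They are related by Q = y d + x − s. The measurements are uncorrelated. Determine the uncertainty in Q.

1290

Let p = y·d = 12230. δp/p = √((1·δy/y)² + (1·δd/d)²) = √(0.00740 + 0.00302) = 0.102, so δp = 1250.
Q = p + x − s: δQ = √(δp² + δx² + δs²) = √(1.56e+06 + 54900 + 38000) = 1290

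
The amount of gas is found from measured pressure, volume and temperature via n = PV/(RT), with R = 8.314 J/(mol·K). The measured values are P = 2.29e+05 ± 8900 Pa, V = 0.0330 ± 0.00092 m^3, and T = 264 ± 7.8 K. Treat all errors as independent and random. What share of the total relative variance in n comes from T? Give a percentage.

(δn/n)² = (1·δP/P)² + (1·δV/V)² + (-1·δT/T)²
  P term: (1×0.0389)² = 0.00151
  V term: (1×0.0279)² = 0.000777
  T term: (-1×0.0295)² = 0.000873
Total = 0.00316. Share from T = 0.000873/0.00316 = 0.276.

27.6%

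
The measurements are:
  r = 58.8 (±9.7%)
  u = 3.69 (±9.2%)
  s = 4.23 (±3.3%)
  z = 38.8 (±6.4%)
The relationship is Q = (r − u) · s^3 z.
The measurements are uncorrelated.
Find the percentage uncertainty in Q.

Let w = r − u = 55.1. δw = √(δr² + δu²) = √(32.5 + 0.115) = 5.71, so δw/w = 0.104.
Q is then a monomial in w, s, z:
δQ/Q = √((δw/w)² + (3·δs/s)² + (1·δz/z)²) = √(0.0107 + 0.00980 + 0.00410) = 0.157

15.7%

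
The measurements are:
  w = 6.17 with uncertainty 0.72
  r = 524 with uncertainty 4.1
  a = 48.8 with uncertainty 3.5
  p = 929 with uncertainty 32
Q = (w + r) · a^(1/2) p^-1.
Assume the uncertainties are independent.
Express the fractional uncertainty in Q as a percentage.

Let u = w + r = 530. δu = √(δw² + δr²) = √(0.518 + 16.8) = 4.16, so δu/u = 0.00785.
Q is then a monomial in u, a, p:
δQ/Q = √((δu/u)² + (½·δa/a)² + (-1·δp/p)²) = √(6.16e-05 + 0.00129 + 0.00119) = 0.0503

5.03%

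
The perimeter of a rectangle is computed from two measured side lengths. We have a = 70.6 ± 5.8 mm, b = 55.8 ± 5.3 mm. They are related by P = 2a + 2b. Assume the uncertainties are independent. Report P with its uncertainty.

For a sum/difference, combine absolute errors in quadrature:
  (2·δa)² = 135;  (2·δb)² = 112
δP = √(247) = 15.7 mm
P = 253 mm.

253 ± 15.7 mm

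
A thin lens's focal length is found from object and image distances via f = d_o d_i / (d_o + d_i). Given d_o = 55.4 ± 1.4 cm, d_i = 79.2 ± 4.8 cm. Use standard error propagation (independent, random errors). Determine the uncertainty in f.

0.947 cm

∂f/∂d_o = (d_i/(d_o+d_i))² = 0.346;  ∂f/∂d_i = (d_o/(d_o+d_i))² = 0.169
δf = √((∂f/∂d_o · δd_o)² + (∂f/∂d_i · δd_i)²) = √(0.235 + 0.661) = 0.947 cm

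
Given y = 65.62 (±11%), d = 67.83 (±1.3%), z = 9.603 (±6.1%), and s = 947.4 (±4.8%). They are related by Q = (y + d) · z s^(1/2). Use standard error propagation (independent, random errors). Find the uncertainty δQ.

3360

Let u = y + d = 133.4. δu = √(δy² + δd²) = √(52.1 + 0.778) = 7.27, so δu/u = 0.0545.
Q is then a monomial in u, z, s:
δQ/Q = √((δu/u)² + (1·δz/z)² + (½·δs/s)²) = √(0.00297 + 0.00372 + 0.000576) = 0.0852
Q = 39450, so δQ = 0.0852 × 39450 = 3360.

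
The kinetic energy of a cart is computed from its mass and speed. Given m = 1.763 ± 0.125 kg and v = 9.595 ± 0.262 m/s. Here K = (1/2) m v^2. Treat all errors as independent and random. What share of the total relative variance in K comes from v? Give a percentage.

37.2%

(δK/K)² = (1·δm/m)² + (2·δv/v)²
  m term: (1×0.0709)² = 0.00503
  v term: (2×0.0273)² = 0.00298
Total = 0.00801. Share from v = 0.00298/0.00801 = 0.372.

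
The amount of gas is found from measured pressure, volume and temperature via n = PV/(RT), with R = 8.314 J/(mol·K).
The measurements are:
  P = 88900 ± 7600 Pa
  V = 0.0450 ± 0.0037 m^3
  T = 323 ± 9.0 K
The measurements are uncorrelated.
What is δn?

n is a product of powers, so relative uncertainties combine in quadrature:
  (1·δP/P)² = (1×0.0855)² = 0.00731;  (1·δV/V)² = (1×0.0822)² = 0.00676;  (-1·δT/T)² = (-1×0.0279)² = 0.000776
δn/n = √(0.0148) = 0.122
n = 1.49 mol, so δn = 0.122 × 1.49 = 0.182 mol.

0.182 mol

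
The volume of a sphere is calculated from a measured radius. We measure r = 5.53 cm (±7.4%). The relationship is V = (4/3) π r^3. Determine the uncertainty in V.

V ∝ r^3, so δV/V = |3| · δr/r = 3 × 0.0740 = 0.222.
V = 708 cm^3, so δV = 0.222 × 708 = 157 cm^3.

157 cm^3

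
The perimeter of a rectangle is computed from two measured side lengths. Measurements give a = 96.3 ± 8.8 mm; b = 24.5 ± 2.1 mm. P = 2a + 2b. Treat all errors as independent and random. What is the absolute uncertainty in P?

18.1 mm

Each term contributes (cᵢ δxᵢ)² to (δP)²:
  (2·δa)² = 310;  (2·δb)² = 17.6
δP = √(327) = 18.1 mm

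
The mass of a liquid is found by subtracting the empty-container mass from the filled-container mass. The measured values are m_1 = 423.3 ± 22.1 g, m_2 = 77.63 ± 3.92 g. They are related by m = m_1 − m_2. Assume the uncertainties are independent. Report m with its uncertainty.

m is a linear combination, so absolute uncertainties add in quadrature:
  (δm_1)² = 488;  (δm_2)² = 15.4
δm = √(504) = 22.4 g
m = 345.7 g.

345.7 ± 22.4 g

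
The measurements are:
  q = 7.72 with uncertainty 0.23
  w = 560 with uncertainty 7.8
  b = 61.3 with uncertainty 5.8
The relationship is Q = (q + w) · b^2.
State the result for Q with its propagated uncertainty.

(2.13 ± 0.405) × 10^6

Let u = q + w = 568. δu = √(δq² + δw²) = √(0.0529 + 60.8) = 7.80, so δu/u = 0.0137.
Q is then a monomial in u, b:
δQ/Q = √((δu/u)² + (2·δb/b)²) = √(0.000189 + 0.0358) = 0.190
Q = 2.13e+06, so δQ = 0.190 × 2.13e+06 = 4.05e+05.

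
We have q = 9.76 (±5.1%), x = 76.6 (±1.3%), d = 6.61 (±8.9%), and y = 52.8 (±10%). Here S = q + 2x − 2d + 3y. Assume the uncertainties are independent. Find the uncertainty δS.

S is a linear combination, so absolute uncertainties add in quadrature:
  (δq)² = 0.248;  (2·δx)² = 3.97;  (2·δd)² = 1.38;  (3·δy)² = 251
δS = √(257) = 16.0

16.0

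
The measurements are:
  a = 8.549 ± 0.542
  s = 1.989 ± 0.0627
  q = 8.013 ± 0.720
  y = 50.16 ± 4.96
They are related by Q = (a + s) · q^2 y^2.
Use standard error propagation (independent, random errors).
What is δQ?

4.63e+05

Let u = a + s = 10.54. δu = √(δa² + δs²) = √(0.294 + 0.00393) = 0.546, so δu/u = 0.0518.
Q is then a monomial in u, q, y:
δQ/Q = √((δu/u)² + (2·δq/q)² + (2·δy/y)²) = √(0.00268 + 0.0323 + 0.0391) = 0.272
Q = 1.702e+06, so δQ = 0.272 × 1.702e+06 = 4.63e+05.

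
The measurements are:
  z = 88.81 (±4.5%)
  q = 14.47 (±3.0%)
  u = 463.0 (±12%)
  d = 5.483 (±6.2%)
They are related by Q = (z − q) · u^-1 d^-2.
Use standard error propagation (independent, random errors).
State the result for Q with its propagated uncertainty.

Let w = z − q = 74.34. δw = √(δz² + δq²) = √(16.0 + 0.188) = 4.02, so δw/w = 0.0541.
Q is then a monomial in w, u, d:
δQ/Q = √((δw/w)² + (-1·δu/u)² + (-2·δd/d)²) = √(0.00292 + 0.0144 + 0.0154) = 0.181
Q = 0.005341, so δQ = 0.181 × 0.005341 = 0.000966.

0.005341 ± 0.000966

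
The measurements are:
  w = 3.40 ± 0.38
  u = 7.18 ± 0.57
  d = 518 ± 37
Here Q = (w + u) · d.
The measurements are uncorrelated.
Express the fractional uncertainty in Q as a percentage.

9.64%

Let h = w + u = 10.6. δh = √(δw² + δu²) = √(0.144 + 0.325) = 0.685, so δh/h = 0.0647.
Q is then a monomial in h, d:
δQ/Q = √((δh/h)² + (1·δd/d)²) = √(0.00419 + 0.00510) = 0.0964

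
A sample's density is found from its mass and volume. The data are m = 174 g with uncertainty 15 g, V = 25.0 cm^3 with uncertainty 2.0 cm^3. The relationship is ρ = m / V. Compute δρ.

0.819 g/cm^3

Since ρ is a product/quotient, work with relative uncertainties:
  (1·δm/m)² = (1×0.0862)² = 0.00743;  (-1·δV/V)² = (-1×0.0800)² = 0.00640
δρ/ρ = √(0.0138) = 0.118
ρ = 6.96 g/cm^3, so δρ = 0.118 × 6.96 = 0.819 g/cm^3.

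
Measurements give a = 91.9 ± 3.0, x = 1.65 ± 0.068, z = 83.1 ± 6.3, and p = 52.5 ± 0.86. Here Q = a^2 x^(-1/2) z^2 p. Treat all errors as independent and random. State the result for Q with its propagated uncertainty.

(2.38 ± 0.398) × 10^9

Q is a product of powers, so relative uncertainties combine in quadrature:
  (2·δa/a)² = (2×0.0326)² = 0.00426;  (−½·δx/x)² = (-0.5×0.0412)² = 0.000425;  (2·δz/z)² = (2×0.0758)² = 0.0230;  (1·δp/p)² = (1×0.0164)² = 0.000268
δQ/Q = √(0.0279) = 0.167
Q = 2.38e+09, so δQ = 0.167 × 2.38e+09 = 3.98e+08.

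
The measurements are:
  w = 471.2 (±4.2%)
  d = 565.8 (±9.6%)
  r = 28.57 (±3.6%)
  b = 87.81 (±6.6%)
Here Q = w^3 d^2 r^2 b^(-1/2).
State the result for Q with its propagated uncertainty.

Since Q is a product/quotient, work with relative uncertainties:
  (3·δw/w)² = (3×0.0420)² = 0.0159;  (2·δd/d)² = (2×0.0960)² = 0.0369;  (2·δr/r)² = (2×0.0360)² = 0.00518;  (−½·δb/b)² = (-0.5×0.0660)² = 0.00109
δQ/Q = √(0.0590) = 0.243
Q = 2.917e+15, so δQ = 0.243 × 2.917e+15 = 7.09e+14.

(2.917 ± 0.709) × 10^15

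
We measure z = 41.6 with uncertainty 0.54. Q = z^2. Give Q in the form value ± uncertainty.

Q is a product of powers, so relative uncertainties combine in quadrature:
  (2·δz/z)² = (2×0.0130)² = 0.000674
δQ/Q = √(0.000674) = 0.0260
Q = 1730, so δQ = 0.0260 × 1730 = 44.9.

1730 ± 44.9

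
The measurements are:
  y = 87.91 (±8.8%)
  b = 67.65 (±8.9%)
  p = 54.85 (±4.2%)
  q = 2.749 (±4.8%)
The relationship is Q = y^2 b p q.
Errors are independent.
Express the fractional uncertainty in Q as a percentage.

20.7%

Products/powers → add relative errors in quadrature, weighted by exponent:
  (2·δy/y)² = (2×0.0880)² = 0.0310;  (1·δb/b)² = (1×0.0890)² = 0.00792;  (1·δp/p)² = (1×0.0420)² = 0.00176;  (1·δq/q)² = (1×0.0480)² = 0.00230
δQ/Q = √(0.0430) = 0.207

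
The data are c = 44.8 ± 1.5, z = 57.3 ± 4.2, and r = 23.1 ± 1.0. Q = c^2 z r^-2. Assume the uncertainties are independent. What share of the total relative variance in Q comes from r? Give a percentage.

43.2%

(δQ/Q)² = (2·δc/c)² + (1·δz/z)² + (-2·δr/r)²
  c term: (2×0.0335)² = 0.00448
  z term: (1×0.0733)² = 0.00537
  r term: (-2×0.0433)² = 0.00750
Total = 0.0174. Share from r = 0.00750/0.0174 = 0.432.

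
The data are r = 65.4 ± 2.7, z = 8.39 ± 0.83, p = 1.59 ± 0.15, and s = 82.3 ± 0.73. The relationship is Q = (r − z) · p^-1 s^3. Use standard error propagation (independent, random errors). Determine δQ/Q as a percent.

11.0%

Let u = r − z = 57.0. δu = √(δr² + δz²) = √(7.29 + 0.689) = 2.82, so δu/u = 0.0495.
Q is then a monomial in u, p, s:
δQ/Q = √((δu/u)² + (-1·δp/p)² + (3·δs/s)²) = √(0.00245 + 0.00890 + 0.000708) = 0.110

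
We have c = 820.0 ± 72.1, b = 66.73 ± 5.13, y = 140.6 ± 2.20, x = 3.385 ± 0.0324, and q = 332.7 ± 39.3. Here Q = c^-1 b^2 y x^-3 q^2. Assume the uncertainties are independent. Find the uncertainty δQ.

For a monomial Q ∝ c^-1, b^2, y, x^-3, q^2, fractional errors add in quadrature:
  (-1·δc/c)² = (-1×0.0879)² = 0.00773;  (2·δb/b)² = (2×0.0769)² = 0.0236;  (1·δy/y)² = (1×0.0156)² = 0.000245;  (-3·δx/x)² = (-3×0.00957)² = 0.000825;  (2·δq/q)² = (2×0.118)² = 0.0558
δQ/Q = √(0.0883) = 0.297
Q = 2.179e+06, so δQ = 0.297 × 2.179e+06 = 6.47e+05.

6.47e+05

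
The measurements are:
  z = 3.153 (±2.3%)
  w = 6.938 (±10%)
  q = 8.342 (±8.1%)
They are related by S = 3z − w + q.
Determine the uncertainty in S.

0.993

Absolute uncertainties add in quadrature for a linear combination:
  (3·δz)² = 0.0473;  (δw)² = 0.481;  (δq)² = 0.457
δS = √(0.985) = 0.993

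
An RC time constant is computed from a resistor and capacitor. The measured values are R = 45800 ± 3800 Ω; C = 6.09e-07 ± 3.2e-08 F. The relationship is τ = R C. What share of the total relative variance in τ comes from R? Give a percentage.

71.4%

(δτ/τ)² = (1·δR/R)² + (1·δC/C)²
  R term: (1×0.0830)² = 0.00688
  C term: (1×0.0525)² = 0.00276
Total = 0.00964. Share from R = 0.00688/0.00964 = 0.714.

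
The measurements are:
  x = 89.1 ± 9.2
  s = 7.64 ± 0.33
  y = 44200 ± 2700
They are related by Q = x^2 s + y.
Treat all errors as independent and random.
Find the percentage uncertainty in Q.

Let p = x^2·s = 60700. δp/p = √((2·δx/x)² + (1·δs/s)²) = √(0.0426 + 0.00187) = 0.211, so δp = 12800.
Q = p + y: δQ = √(δp² + δy²) = √(1.64e+08 + 7.29e+06) = 13100
Q = 1.05e+05, so δQ/Q = 13100/1.05e+05 = 0.125.

12.5%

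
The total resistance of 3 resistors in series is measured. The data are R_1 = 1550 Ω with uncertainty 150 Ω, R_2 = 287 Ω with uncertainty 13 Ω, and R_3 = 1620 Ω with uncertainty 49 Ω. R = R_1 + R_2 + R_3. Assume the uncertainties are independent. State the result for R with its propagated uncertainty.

3460 ± 158 Ω

R is a linear combination, so absolute uncertainties add in quadrature:
  (δR_1)² = 22500;  (δR_2)² = 169;  (δR_3)² = 2400
δR = √(25100) = 158 Ω
R = 3460 Ω.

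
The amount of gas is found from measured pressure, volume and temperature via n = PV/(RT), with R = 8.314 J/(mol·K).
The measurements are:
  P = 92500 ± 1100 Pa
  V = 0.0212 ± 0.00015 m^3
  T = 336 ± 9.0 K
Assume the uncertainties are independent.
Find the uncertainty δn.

0.0212 mol

Relative error in a monomial: (δn/n)² = Σ (nᵢ · δxᵢ/xᵢ)².
  (1·δP/P)² = (1×0.0119)² = 0.000141;  (1·δV/V)² = (1×0.00708)² = 5.01e-05;  (-1·δT/T)² = (-1×0.0268)² = 0.000717
δn/n = √(0.000909) = 0.0301
n = 0.702 mol, so δn = 0.0301 × 0.702 = 0.0212 mol.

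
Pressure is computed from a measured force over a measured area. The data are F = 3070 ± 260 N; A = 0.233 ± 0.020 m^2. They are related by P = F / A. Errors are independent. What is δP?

1590 Pa

Relative error in a monomial: (δP/P)² = Σ (nᵢ · δxᵢ/xᵢ)².
  (1·δF/F)² = (1×0.0847)² = 0.00717;  (-1·δA/A)² = (-1×0.0858)² = 0.00737
δP/P = √(0.0145) = 0.121
P = 13200 Pa, so δP = 0.121 × 13200 = 1590 Pa.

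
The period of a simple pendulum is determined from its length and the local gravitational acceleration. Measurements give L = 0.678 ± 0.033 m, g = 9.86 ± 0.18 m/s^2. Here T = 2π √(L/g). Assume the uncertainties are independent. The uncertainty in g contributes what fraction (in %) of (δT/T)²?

(δT/T)² = (½·δL/L)² + (−½·δg/g)²
  L term: (0.5×0.0487)² = 0.000592
  g term: (-0.5×0.0183)² = 8.33e-05
Total = 0.000676. Share from g = 8.33e-05/0.000676 = 0.123.

12.3%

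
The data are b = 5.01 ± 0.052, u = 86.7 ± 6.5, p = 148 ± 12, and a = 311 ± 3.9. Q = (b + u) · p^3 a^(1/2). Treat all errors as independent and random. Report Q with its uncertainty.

(5.24 ± 1.33) × 10^9

Let w = b + u = 91.7. δw = √(δb² + δu²) = √(0.00270 + 42.2) = 6.50, so δw/w = 0.0709.
Q is then a monomial in w, p, a:
δQ/Q = √((δw/w)² + (3·δp/p)² + (½·δa/a)²) = √(0.00502 + 0.0592 + 3.93e-05) = 0.253
Q = 5.24e+09, so δQ = 0.253 × 5.24e+09 = 1.33e+09.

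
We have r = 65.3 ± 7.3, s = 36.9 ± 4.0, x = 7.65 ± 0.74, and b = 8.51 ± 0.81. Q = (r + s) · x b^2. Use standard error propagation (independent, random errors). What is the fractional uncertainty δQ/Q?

Let u = r + s = 102. δu = √(δr² + δs²) = √(53.3 + 16.0) = 8.32, so δu/u = 0.0814.
Q is then a monomial in u, x, b:
δQ/Q = √((δu/u)² + (1·δx/x)² + (2·δb/b)²) = √(0.00663 + 0.00936 + 0.0362) = 0.229

0.229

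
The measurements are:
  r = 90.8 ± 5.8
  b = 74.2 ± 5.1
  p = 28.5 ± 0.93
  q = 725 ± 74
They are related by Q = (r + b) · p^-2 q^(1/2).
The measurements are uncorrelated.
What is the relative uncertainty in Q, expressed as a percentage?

9.52%

Let u = r + b = 165. δu = √(δr² + δb²) = √(33.6 + 26.0) = 7.72, so δu/u = 0.0468.
Q is then a monomial in u, p, q:
δQ/Q = √((δu/u)² + (-2·δp/p)² + (½·δq/q)²) = √(0.00219 + 0.00426 + 0.00260) = 0.0952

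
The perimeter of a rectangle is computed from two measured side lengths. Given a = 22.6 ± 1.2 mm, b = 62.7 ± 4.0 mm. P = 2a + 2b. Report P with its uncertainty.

Sums and differences: (δP)² = Σ (cᵢ δxᵢ)².
  (2·δa)² = 5.76;  (2·δb)² = 64.0
δP = √(69.8) = 8.35 mm
P = 171 mm.

171 ± 8.35 mm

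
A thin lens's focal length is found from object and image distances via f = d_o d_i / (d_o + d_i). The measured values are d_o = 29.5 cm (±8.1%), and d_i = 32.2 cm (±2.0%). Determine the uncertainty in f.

∂f/∂d_o = (d_i/(d_o+d_i))² = 0.272;  ∂f/∂d_i = (d_o/(d_o+d_i))² = 0.229
δf = √((∂f/∂d_o · δd_o)² + (∂f/∂d_i · δd_i)²) = √(0.424 + 0.0217) = 0.667 cm

0.667 cm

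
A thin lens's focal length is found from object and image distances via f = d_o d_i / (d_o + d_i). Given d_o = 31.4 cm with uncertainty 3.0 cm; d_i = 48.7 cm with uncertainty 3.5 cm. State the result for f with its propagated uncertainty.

∂f/∂d_o = (d_i/(d_o+d_i))² = 0.370;  ∂f/∂d_i = (d_o/(d_o+d_i))² = 0.154
δf = √((∂f/∂d_o · δd_o)² + (∂f/∂d_i · δd_i)²) = √(1.23 + 0.289) = 1.23 cm
f = 19.1 cm.

19.1 ± 1.23 cm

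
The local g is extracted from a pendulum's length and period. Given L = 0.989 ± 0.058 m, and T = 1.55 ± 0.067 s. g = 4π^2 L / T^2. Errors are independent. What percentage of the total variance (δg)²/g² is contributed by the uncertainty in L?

31.5%

(δg/g)² = (1·δL/L)² + (-2·δT/T)²
  L term: (1×0.0586)² = 0.00344
  T term: (-2×0.0432)² = 0.00747
Total = 0.0109. Share from L = 0.00344/0.0109 = 0.315.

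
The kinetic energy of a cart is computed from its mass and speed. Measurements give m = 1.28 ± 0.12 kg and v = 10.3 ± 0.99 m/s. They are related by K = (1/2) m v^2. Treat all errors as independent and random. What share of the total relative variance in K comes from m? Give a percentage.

(δK/K)² = (1·δm/m)² + (2·δv/v)²
  m term: (1×0.0938)² = 0.00879
  v term: (2×0.0961)² = 0.0370
Total = 0.0457. Share from m = 0.00879/0.0457 = 0.192.

19.2%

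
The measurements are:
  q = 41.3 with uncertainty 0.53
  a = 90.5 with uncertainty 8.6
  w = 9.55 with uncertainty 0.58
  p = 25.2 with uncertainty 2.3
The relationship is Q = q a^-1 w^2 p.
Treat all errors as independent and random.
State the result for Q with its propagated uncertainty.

1050 ± 188

Since Q is a product/quotient, work with relative uncertainties:
  (1·δq/q)² = (1×0.0128)² = 0.000165;  (-1·δa/a)² = (-1×0.0950)² = 0.00903;  (2·δw/w)² = (2×0.0607)² = 0.0148;  (1·δp/p)² = (1×0.0913)² = 0.00833
δQ/Q = √(0.0323) = 0.180
Q = 1050, so δQ = 0.180 × 1050 = 188.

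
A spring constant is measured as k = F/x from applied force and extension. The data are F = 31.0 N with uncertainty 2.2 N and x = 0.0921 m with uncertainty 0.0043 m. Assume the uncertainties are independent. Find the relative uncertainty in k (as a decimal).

0.0849

Products/powers → add relative errors in quadrature, weighted by exponent:
  (1·δF/F)² = (1×0.0710)² = 0.00504;  (-1·δx/x)² = (-1×0.0467)² = 0.00218
δk/k = √(0.00722) = 0.0849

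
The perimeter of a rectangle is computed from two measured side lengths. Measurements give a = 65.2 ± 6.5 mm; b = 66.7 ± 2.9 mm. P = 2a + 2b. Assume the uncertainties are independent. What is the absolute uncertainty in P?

P is a linear combination, so absolute uncertainties add in quadrature:
  (2·δa)² = 169;  (2·δb)² = 33.6
δP = √(203) = 14.2 mm

14.2 mm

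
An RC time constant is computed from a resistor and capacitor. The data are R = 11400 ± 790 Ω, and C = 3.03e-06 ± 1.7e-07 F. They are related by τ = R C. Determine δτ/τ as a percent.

8.92%

Products/powers → add relative errors in quadrature, weighted by exponent:
  (1·δR/R)² = (1×0.0693)² = 0.00480;  (1·δC/C)² = (1×0.0561)² = 0.00315
δτ/τ = √(0.00795) = 0.0892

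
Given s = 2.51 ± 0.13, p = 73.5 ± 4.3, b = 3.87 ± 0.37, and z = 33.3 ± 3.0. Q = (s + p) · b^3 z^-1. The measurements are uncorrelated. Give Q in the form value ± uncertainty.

132 ± 40.5

Let u = s + p = 76.0. δu = √(δs² + δp²) = √(0.0169 + 18.5) = 4.30, so δu/u = 0.0566.
Q is then a monomial in u, b, z:
δQ/Q = √((δu/u)² + (3·δb/b)² + (-1·δz/z)²) = √(0.00320 + 0.0823 + 0.00812) = 0.306
Q = 132, so δQ = 0.306 × 132 = 40.5.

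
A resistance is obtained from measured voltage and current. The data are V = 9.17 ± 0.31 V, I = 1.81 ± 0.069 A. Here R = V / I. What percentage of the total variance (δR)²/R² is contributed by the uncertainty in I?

(δR/R)² = (1·δV/V)² + (-1·δI/I)²
  V term: (1×0.0338)² = 0.00114
  I term: (-1×0.0381)² = 0.00145
Total = 0.00260. Share from I = 0.00145/0.00260 = 0.560.

56.0%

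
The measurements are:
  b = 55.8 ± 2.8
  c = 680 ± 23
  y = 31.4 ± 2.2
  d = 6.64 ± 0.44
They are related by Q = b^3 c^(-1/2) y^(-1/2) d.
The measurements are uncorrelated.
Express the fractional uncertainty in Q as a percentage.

For a monomial Q ∝ b^3, c^(-1/2), y^(-1/2), d, fractional errors add in quadrature:
  (3·δb/b)² = (3×0.0502)² = 0.0227;  (−½·δc/c)² = (-0.5×0.0338)² = 0.000286;  (−½·δy/y)² = (-0.5×0.0701)² = 0.00123;  (1·δd/d)² = (1×0.0663)² = 0.00439
δQ/Q = √(0.0286) = 0.169

16.9%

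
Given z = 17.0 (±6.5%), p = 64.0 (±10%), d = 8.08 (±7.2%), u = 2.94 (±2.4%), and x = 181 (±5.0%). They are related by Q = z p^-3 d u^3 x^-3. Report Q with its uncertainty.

Since Q is a product/quotient, work with relative uncertainties:
  (1·δz/z)² = (1×0.0650)² = 0.00423;  (-3·δp/p)² = (-3×0.100)² = 0.0900;  (1·δd/d)² = (1×0.0720)² = 0.00518;  (3·δu/u)² = (3×0.0240)² = 0.00518;  (-3·δx/x)² = (-3×0.0500)² = 0.0225
δQ/Q = √(0.127) = 0.357
Q = 2.25e-09, so δQ = 0.357 × 2.25e-09 = 8.01e-10.

(2.25 ± 0.801) × 10^-9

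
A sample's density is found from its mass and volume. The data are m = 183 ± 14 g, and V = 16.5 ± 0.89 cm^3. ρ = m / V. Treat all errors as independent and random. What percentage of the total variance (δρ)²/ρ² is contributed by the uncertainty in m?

66.8%

(δρ/ρ)² = (1·δm/m)² + (-1·δV/V)²
  m term: (1×0.0765)² = 0.00585
  V term: (-1×0.0539)² = 0.00291
Total = 0.00876. Share from m = 0.00585/0.00876 = 0.668.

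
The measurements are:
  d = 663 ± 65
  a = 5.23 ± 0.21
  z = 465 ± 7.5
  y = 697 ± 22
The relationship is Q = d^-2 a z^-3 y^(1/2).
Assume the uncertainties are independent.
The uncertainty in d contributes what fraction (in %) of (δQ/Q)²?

90.1%

(δQ/Q)² = (-2·δd/d)² + (1·δa/a)² + (-3·δz/z)² + (½·δy/y)²
  d term: (-2×0.0980)² = 0.0384
  a term: (1×0.0402)² = 0.00161
  z term: (-3×0.0161)² = 0.00234
  y term: (0.5×0.0316)² = 0.000249
Total = 0.0426. Share from d = 0.0384/0.0426 = 0.901.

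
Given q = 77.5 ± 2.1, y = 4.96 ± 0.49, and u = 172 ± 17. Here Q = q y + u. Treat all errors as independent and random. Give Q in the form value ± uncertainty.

556 ± 42.9

Let p = q·y = 384. δp/p = √((1·δq/q)² + (1·δy/y)²) = √(0.000734 + 0.00976) = 0.102, so δp = 39.4.
Q = p + u: δQ = √(δp² + δu²) = √(1550 + 289) = 42.9
Q = 556.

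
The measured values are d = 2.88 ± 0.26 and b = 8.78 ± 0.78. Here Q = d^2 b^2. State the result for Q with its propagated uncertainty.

639 ± 162

Products/powers → add relative errors in quadrature, weighted by exponent:
  (2·δd/d)² = (2×0.0903)² = 0.0326;  (2·δb/b)² = (2×0.0888)² = 0.0316
δQ/Q = √(0.0642) = 0.253
Q = 639, so δQ = 0.253 × 639 = 162.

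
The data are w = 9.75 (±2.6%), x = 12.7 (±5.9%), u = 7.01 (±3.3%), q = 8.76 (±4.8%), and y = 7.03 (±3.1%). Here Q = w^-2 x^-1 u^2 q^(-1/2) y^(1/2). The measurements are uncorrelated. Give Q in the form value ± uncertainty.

Each factor contributes (exponent × relative error)² to (δQ/Q)²:
  (-2·δw/w)² = (-2×0.0260)² = 0.00270;  (-1·δx/x)² = (-1×0.0590)² = 0.00348;  (2·δu/u)² = (2×0.0330)² = 0.00436;  (−½·δq/q)² = (-0.5×0.0480)² = 0.000576;  (½·δy/y)² = (0.5×0.0310)² = 0.000240
δQ/Q = √(0.0114) = 0.107
Q = 0.0365, so δQ = 0.107 × 0.0365 = 0.00389.

0.0365 ± 0.00389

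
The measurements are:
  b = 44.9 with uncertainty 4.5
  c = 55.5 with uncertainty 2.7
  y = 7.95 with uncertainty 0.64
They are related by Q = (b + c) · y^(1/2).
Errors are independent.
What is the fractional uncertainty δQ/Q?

Let u = b + c = 100. δu = √(δb² + δc²) = √(20.2 + 7.29) = 5.25, so δu/u = 0.0523.
Q is then a monomial in u, y:
δQ/Q = √((δu/u)² + (½·δy/y)²) = √(0.00273 + 0.00162) = 0.0660

0.0660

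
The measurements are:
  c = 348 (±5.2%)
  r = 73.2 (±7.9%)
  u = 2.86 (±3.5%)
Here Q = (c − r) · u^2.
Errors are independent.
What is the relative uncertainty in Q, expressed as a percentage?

Let w = c − r = 275. δw = √(δc² + δr²) = √(327 + 33.4) = 19.0, so δw/w = 0.0691.
Q is then a monomial in w, u:
δQ/Q = √((δw/w)² + (2·δu/u)²) = √(0.00478 + 0.00490) = 0.0984

9.84%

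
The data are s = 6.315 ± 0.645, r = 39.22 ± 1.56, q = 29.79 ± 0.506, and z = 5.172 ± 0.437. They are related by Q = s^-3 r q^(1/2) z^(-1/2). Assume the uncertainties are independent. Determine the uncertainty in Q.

0.117

For a monomial Q ∝ s^-3, r, q^(1/2), z^(-1/2), fractional errors add in quadrature:
  (-3·δs/s)² = (-3×0.102)² = 0.0939;  (1·δr/r)² = (1×0.0398)² = 0.00158;  (½·δq/q)² = (0.5×0.0170)² = 7.21e-05;  (−½·δz/z)² = (-0.5×0.0845)² = 0.00178
δQ/Q = √(0.0973) = 0.312
Q = 0.3738, so δQ = 0.312 × 0.3738 = 0.117.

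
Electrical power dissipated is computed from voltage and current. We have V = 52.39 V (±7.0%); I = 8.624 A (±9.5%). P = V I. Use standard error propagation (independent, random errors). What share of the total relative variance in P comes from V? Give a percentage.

35.2%

(δP/P)² = (1·δV/V)² + (1·δI/I)²
  V term: (1×0.0700)² = 0.00490
  I term: (1×0.0950)² = 0.00903
Total = 0.0139. Share from V = 0.00490/0.0139 = 0.352.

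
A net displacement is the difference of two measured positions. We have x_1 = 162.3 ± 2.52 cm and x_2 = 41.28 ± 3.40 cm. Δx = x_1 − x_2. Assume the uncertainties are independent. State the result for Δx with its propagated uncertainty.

121.0 ± 4.23 cm

Absolute uncertainties add in quadrature for a linear combination:
  (δx_1)² = 6.35;  (δx_2)² = 11.6
δΔx = √(17.9) = 4.23 cm
Δx = 121.0 cm.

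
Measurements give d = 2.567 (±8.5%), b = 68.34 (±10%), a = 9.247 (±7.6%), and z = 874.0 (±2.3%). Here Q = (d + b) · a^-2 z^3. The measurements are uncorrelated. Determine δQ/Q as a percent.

Let u = d + b = 70.91. δu = √(δd² + δb²) = √(0.0476 + 46.7) = 6.84, so δu/u = 0.0964.
Q is then a monomial in u, a, z:
δQ/Q = √((δu/u)² + (-2·δa/a)² + (3·δz/z)²) = √(0.00930 + 0.0231 + 0.00476) = 0.193

19.3%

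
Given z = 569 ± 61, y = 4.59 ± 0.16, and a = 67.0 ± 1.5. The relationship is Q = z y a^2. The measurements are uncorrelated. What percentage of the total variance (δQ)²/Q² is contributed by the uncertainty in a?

13.6%

(δQ/Q)² = (1·δz/z)² + (1·δy/y)² + (2·δa/a)²
  z term: (1×0.107)² = 0.0115
  y term: (1×0.0349)² = 0.00122
  a term: (2×0.0224)² = 0.00200
Total = 0.0147. Share from a = 0.00200/0.0147 = 0.136.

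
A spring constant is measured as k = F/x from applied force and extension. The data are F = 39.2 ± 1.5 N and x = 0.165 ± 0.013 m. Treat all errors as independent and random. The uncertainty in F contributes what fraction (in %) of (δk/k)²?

(δk/k)² = (1·δF/F)² + (-1·δx/x)²
  F term: (1×0.0383)² = 0.00146
  x term: (-1×0.0788)² = 0.00621
Total = 0.00767. Share from F = 0.00146/0.00767 = 0.191.

19.1%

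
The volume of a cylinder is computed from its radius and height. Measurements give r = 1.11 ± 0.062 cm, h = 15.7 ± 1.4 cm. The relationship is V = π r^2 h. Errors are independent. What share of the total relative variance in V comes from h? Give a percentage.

38.9%

(δV/V)² = (2·δr/r)² + (1·δh/h)²
  r term: (2×0.0559)² = 0.0125
  h term: (1×0.0892)² = 0.00795
Total = 0.0204. Share from h = 0.00795/0.0204 = 0.389.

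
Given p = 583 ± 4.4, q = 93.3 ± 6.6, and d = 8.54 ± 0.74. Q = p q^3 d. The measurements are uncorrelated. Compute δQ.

9.27e+08

Q is a product of powers, so relative uncertainties combine in quadrature:
  (1·δp/p)² = (1×0.00755)² = 5.7e-05;  (3·δq/q)² = (3×0.0707)² = 0.0450;  (1·δd/d)² = (1×0.0867)² = 0.00751
δQ/Q = √(0.0526) = 0.229
Q = 4.04e+09, so δQ = 0.229 × 4.04e+09 = 9.27e+08.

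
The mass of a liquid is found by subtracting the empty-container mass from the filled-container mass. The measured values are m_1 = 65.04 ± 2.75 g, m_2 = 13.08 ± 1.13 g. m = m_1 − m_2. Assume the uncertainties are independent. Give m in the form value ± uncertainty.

Sums and differences: (δm)² = Σ (cᵢ δxᵢ)².
  (δm_1)² = 7.56;  (δm_2)² = 1.28
δm = √(8.84) = 2.97 g
m = 51.96 g.

51.96 ± 2.97 g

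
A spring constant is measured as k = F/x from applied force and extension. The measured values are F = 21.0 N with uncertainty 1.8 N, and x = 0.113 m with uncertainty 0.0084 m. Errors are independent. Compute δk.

21.1 N/m

Since k is a product/quotient, work with relative uncertainties:
  (1·δF/F)² = (1×0.0857)² = 0.00735;  (-1·δx/x)² = (-1×0.0743)² = 0.00553
δk/k = √(0.0129) = 0.113
k = 186 N/m, so δk = 0.113 × 186 = 21.1 N/m.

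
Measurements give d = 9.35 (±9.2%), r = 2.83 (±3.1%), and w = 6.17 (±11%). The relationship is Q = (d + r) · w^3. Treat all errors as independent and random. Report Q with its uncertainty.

2860 ± 966

Let u = d + r = 12.2. δu = √(δd² + δr²) = √(0.740 + 0.00770) = 0.865, so δu/u = 0.0710.
Q is then a monomial in u, w:
δQ/Q = √((δu/u)² + (3·δw/w)²) = √(0.00504 + 0.109) = 0.338
Q = 2860, so δQ = 0.338 × 2860 = 966.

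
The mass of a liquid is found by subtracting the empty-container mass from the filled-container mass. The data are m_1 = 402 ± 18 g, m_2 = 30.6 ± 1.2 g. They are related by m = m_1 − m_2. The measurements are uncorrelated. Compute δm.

18.0 g

Absolute uncertainties add in quadrature for a linear combination:
  (δm_1)² = 324;  (δm_2)² = 1.44
δm = √(325) = 18.0 g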